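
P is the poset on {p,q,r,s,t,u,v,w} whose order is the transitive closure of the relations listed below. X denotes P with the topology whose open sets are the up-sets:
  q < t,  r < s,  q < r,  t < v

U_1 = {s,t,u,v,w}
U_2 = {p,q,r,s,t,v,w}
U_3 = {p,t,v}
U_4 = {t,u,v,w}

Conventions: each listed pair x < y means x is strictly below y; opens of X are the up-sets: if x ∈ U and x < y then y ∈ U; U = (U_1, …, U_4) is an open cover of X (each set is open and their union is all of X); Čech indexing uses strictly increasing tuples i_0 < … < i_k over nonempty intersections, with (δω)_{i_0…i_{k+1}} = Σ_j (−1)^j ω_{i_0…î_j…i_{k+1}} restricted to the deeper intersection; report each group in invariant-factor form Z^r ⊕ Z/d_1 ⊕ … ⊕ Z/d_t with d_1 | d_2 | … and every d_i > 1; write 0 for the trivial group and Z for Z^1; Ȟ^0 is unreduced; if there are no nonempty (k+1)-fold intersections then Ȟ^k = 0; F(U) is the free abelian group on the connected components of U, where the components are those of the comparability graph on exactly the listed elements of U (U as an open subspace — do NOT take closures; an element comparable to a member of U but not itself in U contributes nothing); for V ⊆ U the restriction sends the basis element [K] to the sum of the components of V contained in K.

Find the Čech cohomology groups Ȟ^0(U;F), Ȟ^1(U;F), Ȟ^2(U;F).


Ȟ^0 ≅ Z^4; Ȟ^1 ≅ 0; Ȟ^2 ≅ 0

nonempty intersections:
  U12={s,t,v,w} U13={t,v} U14={t,u,v,w} U23={p,t,v} U24={t,v,w} U34={t,v}
  U123={t,v} U124={t,v,w} U134={t,v} U234={t,v}
  U1234={t,v}
components per intersection:
  U1: {s} {t,v} {u} {w}
  U2: {p} {q,r,s,t,v} {w}
  U3: {p} {t,v}
  U4: {t,v} {u} {w}
  U12: {s} {t,v} {w}
  U13: {t,v}
  U14: {t,v} {u} {w}
  U23: {p} {t,v}
  U24: {t,v} {w}
  U34: {t,v}
  U123: {t,v}
  U124: {t,v} {w}
  U134: {t,v}
  U234: {t,v}
  U1234: {t,v}
C dims 12,12,5,1; δ0: rk 8, SNF 1^8; δ1: rk 4, SNF 1^4; δ2: rk 1, SNF 1^1
Ȟ^0: (12−8)−0=4 ⇒ Z^4
Ȟ^1: (12−4)−8=0 ⇒ 0
Ȟ^2: (5−1)−4=0 ⇒ 0


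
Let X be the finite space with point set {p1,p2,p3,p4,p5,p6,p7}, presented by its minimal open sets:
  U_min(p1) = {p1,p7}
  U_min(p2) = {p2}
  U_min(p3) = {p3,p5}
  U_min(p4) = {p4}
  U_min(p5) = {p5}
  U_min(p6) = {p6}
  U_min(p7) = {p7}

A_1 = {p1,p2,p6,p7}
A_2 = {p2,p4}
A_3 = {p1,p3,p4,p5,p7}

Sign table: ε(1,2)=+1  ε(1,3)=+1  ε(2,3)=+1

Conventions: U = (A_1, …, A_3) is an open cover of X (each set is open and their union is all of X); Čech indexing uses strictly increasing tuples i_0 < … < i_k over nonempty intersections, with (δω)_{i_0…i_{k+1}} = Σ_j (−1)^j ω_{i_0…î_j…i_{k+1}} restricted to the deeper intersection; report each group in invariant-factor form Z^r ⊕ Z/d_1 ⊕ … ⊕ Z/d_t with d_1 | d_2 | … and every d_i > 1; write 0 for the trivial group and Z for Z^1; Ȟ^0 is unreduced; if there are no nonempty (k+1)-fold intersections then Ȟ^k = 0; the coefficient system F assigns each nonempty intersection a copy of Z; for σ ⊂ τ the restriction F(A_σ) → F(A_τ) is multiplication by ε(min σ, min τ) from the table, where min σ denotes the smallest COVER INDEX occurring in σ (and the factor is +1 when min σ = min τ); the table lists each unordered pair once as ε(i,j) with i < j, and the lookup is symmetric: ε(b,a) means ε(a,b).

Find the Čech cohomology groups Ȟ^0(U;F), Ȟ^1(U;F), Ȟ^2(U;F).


Ȟ^0 ≅ Z; Ȟ^1 ≅ Z; Ȟ^2 ≅ 0

intersection data:
  A12={p2} A13={p1,p7} A23={p4}
C dims 3,3; δ0: rk 2, SNF 1^2
Ȟ^0 = (3 − 2) − 0 = 1, so Ȟ^0 ≅ Z
Ȟ^1 = (3 − 0) − 2 = 1, so Ȟ^1 ≅ Z
Ȟ^2 = (0 − 0) − 0 = 0, so Ȟ^2 ≅ 0


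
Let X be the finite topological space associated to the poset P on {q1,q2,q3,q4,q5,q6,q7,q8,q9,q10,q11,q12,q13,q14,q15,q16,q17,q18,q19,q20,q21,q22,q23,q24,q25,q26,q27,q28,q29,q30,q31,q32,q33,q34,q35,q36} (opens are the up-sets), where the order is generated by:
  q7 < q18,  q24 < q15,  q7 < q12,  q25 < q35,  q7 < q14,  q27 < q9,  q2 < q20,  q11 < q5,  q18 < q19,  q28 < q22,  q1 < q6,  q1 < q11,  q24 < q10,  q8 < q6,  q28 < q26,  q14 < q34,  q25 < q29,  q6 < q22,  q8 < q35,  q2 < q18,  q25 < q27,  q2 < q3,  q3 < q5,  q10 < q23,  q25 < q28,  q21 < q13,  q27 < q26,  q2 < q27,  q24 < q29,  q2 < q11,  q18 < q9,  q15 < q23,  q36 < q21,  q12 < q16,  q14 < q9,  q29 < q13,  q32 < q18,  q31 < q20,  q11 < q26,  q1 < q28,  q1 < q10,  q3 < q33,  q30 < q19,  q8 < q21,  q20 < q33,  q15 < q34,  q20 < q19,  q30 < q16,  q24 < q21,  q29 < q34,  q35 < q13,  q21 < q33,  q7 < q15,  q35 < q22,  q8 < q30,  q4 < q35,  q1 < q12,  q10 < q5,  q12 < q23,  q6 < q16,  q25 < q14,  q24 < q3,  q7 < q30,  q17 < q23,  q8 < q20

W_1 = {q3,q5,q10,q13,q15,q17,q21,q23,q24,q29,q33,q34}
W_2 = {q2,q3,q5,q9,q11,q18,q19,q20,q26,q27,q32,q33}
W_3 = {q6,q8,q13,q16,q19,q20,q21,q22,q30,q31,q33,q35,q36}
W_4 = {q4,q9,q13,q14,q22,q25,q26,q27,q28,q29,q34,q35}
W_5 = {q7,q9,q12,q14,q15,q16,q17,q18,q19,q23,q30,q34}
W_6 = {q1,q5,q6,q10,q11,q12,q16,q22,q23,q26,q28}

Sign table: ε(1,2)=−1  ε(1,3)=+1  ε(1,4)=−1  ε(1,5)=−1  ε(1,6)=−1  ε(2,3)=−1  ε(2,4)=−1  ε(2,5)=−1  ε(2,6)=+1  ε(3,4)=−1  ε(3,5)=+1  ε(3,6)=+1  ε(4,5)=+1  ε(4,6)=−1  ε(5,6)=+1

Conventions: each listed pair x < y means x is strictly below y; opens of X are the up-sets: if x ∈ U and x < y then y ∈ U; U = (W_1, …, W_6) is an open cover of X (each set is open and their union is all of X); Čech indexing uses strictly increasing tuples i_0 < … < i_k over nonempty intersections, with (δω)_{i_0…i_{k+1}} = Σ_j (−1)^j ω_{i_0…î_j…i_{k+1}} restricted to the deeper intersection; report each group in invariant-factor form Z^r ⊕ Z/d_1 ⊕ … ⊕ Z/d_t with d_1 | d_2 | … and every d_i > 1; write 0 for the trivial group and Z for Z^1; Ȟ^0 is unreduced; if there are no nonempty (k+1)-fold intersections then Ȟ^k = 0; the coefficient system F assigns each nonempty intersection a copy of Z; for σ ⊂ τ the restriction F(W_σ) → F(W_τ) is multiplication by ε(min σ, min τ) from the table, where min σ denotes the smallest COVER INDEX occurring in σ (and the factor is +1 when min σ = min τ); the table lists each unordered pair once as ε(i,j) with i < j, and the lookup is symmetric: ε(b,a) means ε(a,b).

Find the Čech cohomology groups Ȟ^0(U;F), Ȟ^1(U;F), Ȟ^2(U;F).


nonempty overlaps:
  W12={q3,q5,q33} W13={q13,q21,q33} W14={q13,q29,q34} W15={q15,q17,q23,q34} W16={q5,q10,q23} W23={q19,q20,q33} W24={q9,q26,q27} W25={q9,q18,q19} W26={q5,q11,q26} W34={q13,q22,q35} W35={q16,q19,q30} W36={q6,q16,q22} W45={q9,q14,q34} W46={q22,q26,q28} W56={q12,q16,q23}
  W123={q33} W126={q5} W134={q13} W145={q34} W156={q23} W235={q19} W245={q9} W246={q26} W346={q22} W356={q16}
C dims 6,15,10; δ0: rk 6, SNF 1^5·2; δ1: rk 9, SNF 1^9
degree 0: 6−6−0 = 0 → Ȟ^0 ≅ 0
degree 1: 15−9−6 = 0 plus torsion [2] → Ȟ^1 ≅ Z/2
degree 2: 10−0−9 = 1 → Ȟ^2 ≅ Z

Ȟ^0(U;F) ≅ 0; Ȟ^1(U;F) ≅ Z/2; Ȟ^2(U;F) ≅ Z


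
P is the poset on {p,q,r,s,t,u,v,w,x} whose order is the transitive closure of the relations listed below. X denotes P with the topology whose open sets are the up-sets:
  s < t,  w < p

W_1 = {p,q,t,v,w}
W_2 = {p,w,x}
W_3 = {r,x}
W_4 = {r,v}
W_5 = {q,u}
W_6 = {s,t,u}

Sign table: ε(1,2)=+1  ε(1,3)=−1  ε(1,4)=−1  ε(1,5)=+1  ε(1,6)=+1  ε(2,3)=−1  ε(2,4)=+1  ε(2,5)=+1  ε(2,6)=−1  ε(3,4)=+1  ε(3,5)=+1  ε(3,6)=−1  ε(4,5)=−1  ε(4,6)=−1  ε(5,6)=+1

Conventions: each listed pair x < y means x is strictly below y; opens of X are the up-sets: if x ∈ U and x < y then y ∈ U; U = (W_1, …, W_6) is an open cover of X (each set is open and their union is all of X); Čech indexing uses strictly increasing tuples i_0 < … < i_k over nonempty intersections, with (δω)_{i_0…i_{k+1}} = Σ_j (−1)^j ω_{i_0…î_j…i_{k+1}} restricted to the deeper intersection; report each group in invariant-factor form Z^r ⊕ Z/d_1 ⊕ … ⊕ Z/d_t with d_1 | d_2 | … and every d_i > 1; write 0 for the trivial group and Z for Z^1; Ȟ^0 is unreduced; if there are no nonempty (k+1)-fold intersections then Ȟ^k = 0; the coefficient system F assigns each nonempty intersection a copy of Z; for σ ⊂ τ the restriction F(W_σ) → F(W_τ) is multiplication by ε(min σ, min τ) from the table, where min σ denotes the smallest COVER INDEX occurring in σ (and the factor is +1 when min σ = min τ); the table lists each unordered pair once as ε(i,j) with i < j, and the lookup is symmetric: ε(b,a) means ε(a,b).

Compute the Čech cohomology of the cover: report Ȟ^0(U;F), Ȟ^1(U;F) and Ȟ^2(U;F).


Ȟ^0 ≅ Z; Ȟ^1 ≅ Z^2; Ȟ^2 ≅ 0

nerve simplices:
  W12={p,w} W14={v} W15={q} W16={t} W23={x} W34={r} W56={u}
C dims 6,7; δ0: rk 5, SNF 1^5
degree 0: 6−5−0 = 1 → Ȟ^0 ≅ Z
degree 1: 7−0−5 = 2 → Ȟ^1 ≅ Z^2
degree 2: 0−0−0 = 0 → Ȟ^2 ≅ 0


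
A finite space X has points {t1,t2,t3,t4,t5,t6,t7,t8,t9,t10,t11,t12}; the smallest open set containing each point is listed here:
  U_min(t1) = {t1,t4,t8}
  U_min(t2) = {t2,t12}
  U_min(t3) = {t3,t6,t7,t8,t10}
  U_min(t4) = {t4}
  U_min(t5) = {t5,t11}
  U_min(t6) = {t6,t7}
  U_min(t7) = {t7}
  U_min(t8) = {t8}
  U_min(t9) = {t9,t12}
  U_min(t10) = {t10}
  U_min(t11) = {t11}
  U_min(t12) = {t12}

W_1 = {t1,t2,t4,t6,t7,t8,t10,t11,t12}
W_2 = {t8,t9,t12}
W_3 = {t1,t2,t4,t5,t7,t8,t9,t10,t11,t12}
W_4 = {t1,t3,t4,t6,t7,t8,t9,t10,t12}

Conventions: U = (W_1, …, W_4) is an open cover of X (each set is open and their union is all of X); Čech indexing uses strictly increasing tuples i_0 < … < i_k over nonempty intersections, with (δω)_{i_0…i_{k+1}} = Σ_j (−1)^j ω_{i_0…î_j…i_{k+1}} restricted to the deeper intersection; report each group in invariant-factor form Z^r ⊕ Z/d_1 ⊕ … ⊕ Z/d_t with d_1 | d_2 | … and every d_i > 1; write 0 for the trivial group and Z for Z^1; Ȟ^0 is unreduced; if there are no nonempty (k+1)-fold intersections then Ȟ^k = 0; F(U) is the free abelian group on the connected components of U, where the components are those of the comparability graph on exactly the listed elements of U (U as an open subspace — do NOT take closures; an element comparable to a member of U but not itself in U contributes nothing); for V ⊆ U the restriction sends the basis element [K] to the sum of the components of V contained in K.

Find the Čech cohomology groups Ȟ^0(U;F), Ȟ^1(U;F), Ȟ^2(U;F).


nerve of the cover:
  W12={t8,t12} W13={t1,t2,t4,t7,t8,t10,t11,t12} W14={t1,t4,t6,t7,t8,t10,t12} W23={t8,t9,t12} W24={t8,t9,t12} W34={t1,t4,t7,t8,t9,t10,t12}
  W123={t8,t12} W124={t8,t12} W134={t1,t4,t7,t8,t10,t12} W234={t8,t9,t12}
  W1234={t8,t12}
components per intersection:
  W1: {t1,t4,t8} {t2,t12} {t6,t7} {t10} {t11}
  W2: {t8} {t9,t12}
  W3: {t1,t4,t8} {t2,t9,t12} {t5,t11} {t7} {t10}
  W4: {t1,t3,t4,t6,t7,t8,t10} {t9,t12}
  W12: {t8} {t12}
  W13: {t1,t4,t8} {t2,t12} {t7} {t10} {t11}
  W14: {t1,t4,t8} {t6,t7} {t10} {t12}
  W23: {t8} {t9,t12}
  W24: {t8} {t9,t12}
  W34: {t1,t4,t8} {t7} {t9,t12} {t10}
  W123: {t8} {t12}
  W124: {t8} {t12}
  W134: {t1,t4,t8} {t7} {t10} {t12}
  W234: {t8} {t9,t12}
  W1234: {t8} {t12}
C dims 14,19,10,2; δ0: rk 11, SNF 1^11; δ1: rk 8, SNF 1^8; δ2: rk 2, SNF 1^2
Ȟ^0 = (14 − 11) − 0 = 3, so Ȟ^0 ≅ Z^3
Ȟ^1 = (19 − 8) − 11 = 0, so Ȟ^1 ≅ 0
Ȟ^2 = (10 − 2) − 8 = 0, so Ȟ^2 ≅ 0

Ȟ^0 ≅ Z^3, Ȟ^1 ≅ 0 and Ȟ^2 ≅ 0


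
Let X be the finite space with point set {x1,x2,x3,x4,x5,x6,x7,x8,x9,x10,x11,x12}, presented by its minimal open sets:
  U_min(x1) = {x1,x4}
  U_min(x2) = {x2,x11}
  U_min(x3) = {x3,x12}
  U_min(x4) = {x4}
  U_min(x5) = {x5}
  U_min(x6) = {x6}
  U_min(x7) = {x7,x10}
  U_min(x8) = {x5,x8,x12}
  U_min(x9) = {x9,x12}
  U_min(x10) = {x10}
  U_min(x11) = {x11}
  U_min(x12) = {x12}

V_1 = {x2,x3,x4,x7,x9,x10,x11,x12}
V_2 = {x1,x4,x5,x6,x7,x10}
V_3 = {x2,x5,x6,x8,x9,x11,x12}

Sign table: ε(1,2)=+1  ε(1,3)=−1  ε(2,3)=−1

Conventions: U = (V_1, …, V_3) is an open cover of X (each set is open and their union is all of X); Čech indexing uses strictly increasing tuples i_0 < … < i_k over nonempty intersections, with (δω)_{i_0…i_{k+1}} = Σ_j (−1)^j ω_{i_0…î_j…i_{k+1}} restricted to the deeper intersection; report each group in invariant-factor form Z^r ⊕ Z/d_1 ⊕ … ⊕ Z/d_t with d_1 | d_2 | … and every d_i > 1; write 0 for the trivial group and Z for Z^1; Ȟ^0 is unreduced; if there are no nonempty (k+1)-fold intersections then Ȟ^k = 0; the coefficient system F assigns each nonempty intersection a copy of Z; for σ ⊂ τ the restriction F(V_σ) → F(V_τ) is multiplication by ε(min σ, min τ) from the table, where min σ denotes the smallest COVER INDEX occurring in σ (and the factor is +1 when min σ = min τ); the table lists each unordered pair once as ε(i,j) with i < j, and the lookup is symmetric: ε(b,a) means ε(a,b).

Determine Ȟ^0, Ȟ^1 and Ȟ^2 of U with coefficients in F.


nonempty overlaps:
  V12={x4,x7,x10} V13={x2,x9,x11,x12} V23={x5,x6}
C dims 3,3; δ0: rk 2, SNF 1^2
degree 0: 3−2−0 = 1 → Ȟ^0 ≅ Z
degree 1: 3−0−2 = 1 → Ȟ^1 ≅ Z
degree 2: 0−0−0 = 0 → Ȟ^2 ≅ 0

Ȟ^0 ≅ Z, Ȟ^1 ≅ Z, Ȟ^2 ≅ 0


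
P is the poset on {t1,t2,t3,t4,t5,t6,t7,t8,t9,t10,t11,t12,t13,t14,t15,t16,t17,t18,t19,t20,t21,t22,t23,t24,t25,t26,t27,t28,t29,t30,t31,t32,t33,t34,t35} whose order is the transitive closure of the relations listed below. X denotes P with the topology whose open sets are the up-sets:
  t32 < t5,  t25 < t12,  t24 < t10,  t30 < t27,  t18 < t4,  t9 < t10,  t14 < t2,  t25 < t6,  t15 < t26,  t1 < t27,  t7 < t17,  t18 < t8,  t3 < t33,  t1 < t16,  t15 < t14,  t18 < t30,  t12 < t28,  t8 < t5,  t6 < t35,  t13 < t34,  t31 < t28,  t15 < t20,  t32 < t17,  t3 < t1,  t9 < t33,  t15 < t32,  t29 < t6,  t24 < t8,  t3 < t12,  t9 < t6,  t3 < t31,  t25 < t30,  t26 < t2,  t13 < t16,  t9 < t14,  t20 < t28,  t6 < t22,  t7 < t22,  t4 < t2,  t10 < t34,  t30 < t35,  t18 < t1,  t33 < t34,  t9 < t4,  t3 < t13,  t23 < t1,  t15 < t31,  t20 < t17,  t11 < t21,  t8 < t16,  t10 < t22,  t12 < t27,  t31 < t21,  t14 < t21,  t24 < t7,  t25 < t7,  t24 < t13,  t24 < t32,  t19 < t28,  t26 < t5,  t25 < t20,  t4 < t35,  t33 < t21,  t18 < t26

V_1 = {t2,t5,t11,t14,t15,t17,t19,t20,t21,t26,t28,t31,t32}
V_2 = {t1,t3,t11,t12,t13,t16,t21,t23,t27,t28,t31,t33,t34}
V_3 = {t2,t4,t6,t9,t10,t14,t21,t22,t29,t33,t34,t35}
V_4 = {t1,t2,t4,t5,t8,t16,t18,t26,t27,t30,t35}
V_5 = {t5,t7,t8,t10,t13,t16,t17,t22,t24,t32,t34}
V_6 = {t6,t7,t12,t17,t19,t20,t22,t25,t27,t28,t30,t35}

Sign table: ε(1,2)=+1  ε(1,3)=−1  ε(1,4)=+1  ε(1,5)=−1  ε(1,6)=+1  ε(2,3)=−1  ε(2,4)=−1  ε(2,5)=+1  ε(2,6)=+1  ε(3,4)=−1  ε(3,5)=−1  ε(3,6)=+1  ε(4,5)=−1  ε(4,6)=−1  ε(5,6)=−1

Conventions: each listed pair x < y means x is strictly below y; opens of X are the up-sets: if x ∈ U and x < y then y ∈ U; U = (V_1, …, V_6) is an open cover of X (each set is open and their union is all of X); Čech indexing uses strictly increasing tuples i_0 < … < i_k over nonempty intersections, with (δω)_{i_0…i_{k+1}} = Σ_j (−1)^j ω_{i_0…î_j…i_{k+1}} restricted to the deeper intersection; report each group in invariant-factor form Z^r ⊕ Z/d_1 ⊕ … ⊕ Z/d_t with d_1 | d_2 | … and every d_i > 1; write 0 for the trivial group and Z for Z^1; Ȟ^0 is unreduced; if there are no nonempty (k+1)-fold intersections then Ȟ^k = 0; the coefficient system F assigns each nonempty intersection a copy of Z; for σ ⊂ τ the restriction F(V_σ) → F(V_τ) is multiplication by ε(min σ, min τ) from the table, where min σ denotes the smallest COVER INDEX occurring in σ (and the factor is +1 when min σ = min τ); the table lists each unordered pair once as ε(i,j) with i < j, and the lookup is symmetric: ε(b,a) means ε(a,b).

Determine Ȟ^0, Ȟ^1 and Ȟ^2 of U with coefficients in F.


nonempty intersections:
  V12={t11,t21,t28,t31} V13={t2,t14,t21} V14={t2,t5,t26} V15={t5,t17,t32} V16={t17,t19,t20,t28} V23={t21,t33,t34} V24={t1,t16,t27} V25={t13,t16,t34} V26={t12,t27,t28} V34={t2,t4,t35} V35={t10,t22,t34} V36={t6,t22,t35} V45={t5,t8,t16} V46={t27,t30,t35} V56={t7,t17,t22}
  V123={t21} V126={t28} V134={t2} V145={t5} V156={t17} V235={t34} V245={t16} V246={t27} V346={t35} V356={t22}
C dims 6,15,10; δ0: rk 6, SNF 1^5·2; δ1: rk 9, SNF 1^9
Ȟ^0: (6−6)−0=0 ⇒ 0
Ȟ^1: (15−9)−6=0 plus torsion [2] ⇒ Z/2
Ȟ^2: (10−0)−9=1 ⇒ Z

Ȟ^0(U;F) ≅ 0,  Ȟ^1(U;F) ≅ Z/2,  Ȟ^2(U;F) ≅ Z


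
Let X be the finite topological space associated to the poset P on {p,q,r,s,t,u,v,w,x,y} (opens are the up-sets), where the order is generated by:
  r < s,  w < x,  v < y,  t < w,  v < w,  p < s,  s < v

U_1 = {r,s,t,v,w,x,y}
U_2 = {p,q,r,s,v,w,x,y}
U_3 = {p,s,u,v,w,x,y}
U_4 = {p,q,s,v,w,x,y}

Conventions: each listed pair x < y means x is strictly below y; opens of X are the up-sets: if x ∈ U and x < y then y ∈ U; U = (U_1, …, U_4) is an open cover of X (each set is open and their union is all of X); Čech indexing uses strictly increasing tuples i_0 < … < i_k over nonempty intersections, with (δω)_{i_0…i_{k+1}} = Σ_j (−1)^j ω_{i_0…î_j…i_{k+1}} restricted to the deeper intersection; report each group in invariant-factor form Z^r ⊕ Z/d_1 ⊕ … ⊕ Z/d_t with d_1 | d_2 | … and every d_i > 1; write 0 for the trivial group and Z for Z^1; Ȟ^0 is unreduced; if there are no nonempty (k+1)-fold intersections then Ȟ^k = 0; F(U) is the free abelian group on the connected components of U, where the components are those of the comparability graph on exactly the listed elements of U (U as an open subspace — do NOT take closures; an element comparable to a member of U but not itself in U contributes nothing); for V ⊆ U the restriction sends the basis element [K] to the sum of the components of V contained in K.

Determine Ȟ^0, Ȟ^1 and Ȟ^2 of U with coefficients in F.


Ȟ^0 ≅ Z^3,  Ȟ^1 ≅ 0,  Ȟ^2 ≅ 0

cover nerve:
  U12={r,s,v,w,x,y} U13={s,v,w,x,y} U14={s,v,w,x,y} U23={p,s,v,w,x,y} U24={p,q,s,v,w,x,y} U34={p,s,v,w,x,y}
  U123={s,v,w,x,y} U124={s,v,w,x,y} U134={s,v,w,x,y} U234={p,s,v,w,x,y}
  U1234={s,v,w,x,y}
components per intersection:
  U1: {r,s,t,v,w,x,y}
  U2: {p,r,s,v,w,x,y} {q}
  U3: {p,s,v,w,x,y} {u}
  U4: {p,s,v,w,x,y} {q}
  U12: {r,s,v,w,x,y}
  U13: {s,v,w,x,y}
  U14: {s,v,w,x,y}
  U23: {p,s,v,w,x,y}
  U24: {p,s,v,w,x,y} {q}
  U34: {p,s,v,w,x,y}
  U123: {s,v,w,x,y}
  U124: {s,v,w,x,y}
  U134: {s,v,w,x,y}
  U234: {p,s,v,w,x,y}
  U1234: {s,v,w,x,y}
C dims 7,7,4,1; δ0: rk 4, SNF 1^4; δ1: rk 3, SNF 1^3; δ2: rk 1, SNF 1^1
Ȟ^0: (7−4)−0=3 ⇒ Z^3
Ȟ^1: (7−3)−4=0 ⇒ 0
Ȟ^2: (4−1)−3=0 ⇒ 0


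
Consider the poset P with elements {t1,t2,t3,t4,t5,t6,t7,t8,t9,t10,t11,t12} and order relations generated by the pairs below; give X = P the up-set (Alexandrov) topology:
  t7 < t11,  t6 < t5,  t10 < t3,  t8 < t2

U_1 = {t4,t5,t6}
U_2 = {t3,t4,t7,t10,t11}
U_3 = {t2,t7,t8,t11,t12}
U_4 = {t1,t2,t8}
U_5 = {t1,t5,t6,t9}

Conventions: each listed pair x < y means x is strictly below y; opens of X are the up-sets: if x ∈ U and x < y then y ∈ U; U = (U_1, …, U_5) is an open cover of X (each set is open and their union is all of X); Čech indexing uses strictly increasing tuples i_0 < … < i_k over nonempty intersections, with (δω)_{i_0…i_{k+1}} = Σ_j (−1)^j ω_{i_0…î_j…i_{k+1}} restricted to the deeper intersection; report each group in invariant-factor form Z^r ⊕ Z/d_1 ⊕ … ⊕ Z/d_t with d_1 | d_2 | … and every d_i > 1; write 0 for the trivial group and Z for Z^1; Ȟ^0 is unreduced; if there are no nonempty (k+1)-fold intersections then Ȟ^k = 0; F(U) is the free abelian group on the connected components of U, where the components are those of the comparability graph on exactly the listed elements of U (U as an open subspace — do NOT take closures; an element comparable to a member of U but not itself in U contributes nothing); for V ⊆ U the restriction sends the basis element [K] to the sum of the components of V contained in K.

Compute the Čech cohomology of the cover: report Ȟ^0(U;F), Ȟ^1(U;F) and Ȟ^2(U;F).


intersection data:
  U12={t4} U15={t5,t6} U23={t7,t11} U34={t2,t8} U45={t1}
components per intersection:
  U1: {t4} {t5,t6}
  U2: {t3,t10} {t4} {t7,t11}
  U3: {t2,t8} {t7,t11} {t12}
  U4: {t1} {t2,t8}
  U5: {t1} {t5,t6} {t9}
  U12: {t4}
  U15: {t5,t6}
  U23: {t7,t11}
  U34: {t2,t8}
  U45: {t1}
C dims 13,5; δ0: rk 5, SNF 1^5
Ȟ^0 = (13 − 5) − 0 = 8, so Ȟ^0 ≅ Z^8
Ȟ^1 = (5 − 0) − 5 = 0, so Ȟ^1 ≅ 0
Ȟ^2 = (0 − 0) − 0 = 0, so Ȟ^2 ≅ 0

Ȟ^0(U;F) ≅ Z^8; Ȟ^1(U;F) ≅ 0; Ȟ^2(U;F) ≅ 0


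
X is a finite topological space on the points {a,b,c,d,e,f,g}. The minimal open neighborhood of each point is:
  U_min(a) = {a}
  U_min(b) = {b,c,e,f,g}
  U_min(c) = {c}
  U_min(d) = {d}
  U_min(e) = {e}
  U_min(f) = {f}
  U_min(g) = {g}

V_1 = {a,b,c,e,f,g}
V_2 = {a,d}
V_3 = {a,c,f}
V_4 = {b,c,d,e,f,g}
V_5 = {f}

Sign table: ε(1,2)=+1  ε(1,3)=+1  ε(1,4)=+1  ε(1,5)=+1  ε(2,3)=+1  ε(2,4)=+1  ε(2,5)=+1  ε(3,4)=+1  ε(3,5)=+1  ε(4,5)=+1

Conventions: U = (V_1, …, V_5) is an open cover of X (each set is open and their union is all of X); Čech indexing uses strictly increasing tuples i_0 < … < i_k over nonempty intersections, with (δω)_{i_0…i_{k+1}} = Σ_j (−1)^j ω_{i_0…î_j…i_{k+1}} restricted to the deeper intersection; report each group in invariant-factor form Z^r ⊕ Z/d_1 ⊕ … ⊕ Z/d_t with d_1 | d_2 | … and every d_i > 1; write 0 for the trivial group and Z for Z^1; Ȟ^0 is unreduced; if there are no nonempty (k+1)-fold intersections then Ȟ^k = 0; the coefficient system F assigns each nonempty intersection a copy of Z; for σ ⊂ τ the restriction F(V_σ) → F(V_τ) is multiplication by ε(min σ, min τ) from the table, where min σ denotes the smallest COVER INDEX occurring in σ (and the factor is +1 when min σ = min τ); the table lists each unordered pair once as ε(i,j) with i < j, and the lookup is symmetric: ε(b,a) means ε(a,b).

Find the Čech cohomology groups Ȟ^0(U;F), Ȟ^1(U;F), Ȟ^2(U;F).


Ȟ^0 ≅ Z; Ȟ^1 ≅ Z; Ȟ^2 ≅ 0

nonempty overlaps:
  V12={a} V13={a,c,f} V14={b,c,e,f,g} V15={f} V23={a} V24={d} V34={c,f} V35={f} V45={f}
  V123={a} V134={c,f} V135={f} V145={f} V345={f}
  V1345={f}
C dims 5,9,5,1; δ0: rk 4, SNF 1^4; δ1: rk 4, SNF 1^4; δ2: rk 1, SNF 1^1
degree 0: 5−4−0 = 1 → Ȟ^0 ≅ Z
degree 1: 9−4−4 = 1 → Ȟ^1 ≅ Z
degree 2: 5−1−4 = 0 → Ȟ^2 ≅ 0


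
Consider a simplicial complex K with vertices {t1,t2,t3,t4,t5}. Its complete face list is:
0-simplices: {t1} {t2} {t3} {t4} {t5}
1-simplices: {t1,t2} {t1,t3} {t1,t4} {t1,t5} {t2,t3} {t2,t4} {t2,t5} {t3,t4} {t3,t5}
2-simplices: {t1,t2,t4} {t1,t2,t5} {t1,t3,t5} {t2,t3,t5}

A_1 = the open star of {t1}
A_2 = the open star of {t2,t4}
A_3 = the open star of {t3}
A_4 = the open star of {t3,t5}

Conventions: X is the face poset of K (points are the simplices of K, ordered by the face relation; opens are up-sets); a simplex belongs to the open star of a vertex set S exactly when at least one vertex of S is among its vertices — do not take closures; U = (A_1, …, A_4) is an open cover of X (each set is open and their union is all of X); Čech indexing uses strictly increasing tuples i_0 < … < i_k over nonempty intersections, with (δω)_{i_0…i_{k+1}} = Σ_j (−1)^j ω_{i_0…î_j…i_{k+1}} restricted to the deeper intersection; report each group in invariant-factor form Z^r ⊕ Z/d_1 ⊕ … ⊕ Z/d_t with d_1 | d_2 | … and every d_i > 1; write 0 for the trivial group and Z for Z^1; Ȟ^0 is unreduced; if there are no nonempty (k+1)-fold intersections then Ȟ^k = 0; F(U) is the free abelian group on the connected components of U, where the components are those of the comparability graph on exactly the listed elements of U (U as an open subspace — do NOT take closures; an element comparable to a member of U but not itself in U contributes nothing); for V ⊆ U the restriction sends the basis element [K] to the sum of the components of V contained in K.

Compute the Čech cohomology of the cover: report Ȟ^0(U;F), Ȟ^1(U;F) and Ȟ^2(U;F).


nerve simplices:
  A1={{t1},{t1,t2},{t1,t3},{t1,t4},{t1,t5},{t1,t2,t4},{t1,t2,t5},{t1,t3,t5}} A2={{t2},{t4},{t1,t2},{t1,t4},{t2,t3},{t2,t4},{t2,t5},{t3,t4},{t1,t2,t4},{t1,t2,t5},{t2,t3,t5}} A3={{t3},{t1,t3},{t2,t3},{t3,t4},{t3,t5},{t1,t3,t5},{t2,t3,t5}} A4={{t3},{t5},{t1,t3},{t1,t5},{t2,t3},{t2,t5},{t3,t4},{t3,t5},{t1,t2,t5},{t1,t3,t5},{t2,t3,t5}}
  A12={{t1,t2},{t1,t4},{t1,t2,t4},{t1,t2,t5}} A13={{t1,t3},{t1,t3,t5}} A14={{t1,t3},{t1,t5},{t1,t2,t5},{t1,t3,t5}} A23={{t2,t3},{t3,t4},{t2,t3,t5}} A24={{t2,t3},{t2,t5},{t3,t4},{t1,t2,t5},{t2,t3,t5}} A34={{t3},{t1,t3},{t2,t3},{t3,t4},{t3,t5},{t1,t3,t5},{t2,t3,t5}}
  A124={{t1,t2,t5}} A134={{t1,t3},{t1,t3,t5}} A234={{t2,t3},{t3,t4},{t2,t3,t5}}
components per intersection:
  A1: {{t1},{t1,t2},{t1,t3},{t1,t4},{t1,t5},{t1,t2,t4},{t1,t2,t5},{t1,t3,t5}}
  A2: {{t2},{t4},{t1,t2},{t1,t4},{t2,t3},{t2,t4},{t2,t5},{t3,t4},{t1,t2,t4},{t1,t2,t5},{t2,t3,t5}}
  A3: {{t3},{t1,t3},{t2,t3},{t3,t4},{t3,t5},{t1,t3,t5},{t2,t3,t5}}
  A4: {{t3},{t5},{t1,t3},{t1,t5},{t2,t3},{t2,t5},{t3,t4},{t3,t5},{t1,t2,t5},{t1,t3,t5},{t2,t3,t5}}
  A12: {{t1,t2},{t1,t4},{t1,t2,t4},{t1,t2,t5}}
  A13: {{t1,t3},{t1,t3,t5}}
  A14: {{t1,t3},{t1,t5},{t1,t2,t5},{t1,t3,t5}}
  A23: {{t2,t3},{t2,t3,t5}} {{t3,t4}}
  A24: {{t2,t3},{t2,t5},{t1,t2,t5},{t2,t3,t5}} {{t3,t4}}
  A34: {{t3},{t1,t3},{t2,t3},{t3,t4},{t3,t5},{t1,t3,t5},{t2,t3,t5}}
  A124: {{t1,t2,t5}}
  A134: {{t1,t3},{t1,t3,t5}}
  A234: {{t2,t3},{t2,t3,t5}} {{t3,t4}}
C dims 4,8,4; δ0: rk 3, SNF 1^3; δ1: rk 4, SNF 1^4
degree 0: 4−3−0 = 1 → Ȟ^0 ≅ Z
degree 1: 8−4−3 = 1 → Ȟ^1 ≅ Z
degree 2: 4−0−4 = 0 → Ȟ^2 ≅ 0

Ȟ^0 ≅ Z, Ȟ^1 ≅ Z and Ȟ^2 ≅ 0


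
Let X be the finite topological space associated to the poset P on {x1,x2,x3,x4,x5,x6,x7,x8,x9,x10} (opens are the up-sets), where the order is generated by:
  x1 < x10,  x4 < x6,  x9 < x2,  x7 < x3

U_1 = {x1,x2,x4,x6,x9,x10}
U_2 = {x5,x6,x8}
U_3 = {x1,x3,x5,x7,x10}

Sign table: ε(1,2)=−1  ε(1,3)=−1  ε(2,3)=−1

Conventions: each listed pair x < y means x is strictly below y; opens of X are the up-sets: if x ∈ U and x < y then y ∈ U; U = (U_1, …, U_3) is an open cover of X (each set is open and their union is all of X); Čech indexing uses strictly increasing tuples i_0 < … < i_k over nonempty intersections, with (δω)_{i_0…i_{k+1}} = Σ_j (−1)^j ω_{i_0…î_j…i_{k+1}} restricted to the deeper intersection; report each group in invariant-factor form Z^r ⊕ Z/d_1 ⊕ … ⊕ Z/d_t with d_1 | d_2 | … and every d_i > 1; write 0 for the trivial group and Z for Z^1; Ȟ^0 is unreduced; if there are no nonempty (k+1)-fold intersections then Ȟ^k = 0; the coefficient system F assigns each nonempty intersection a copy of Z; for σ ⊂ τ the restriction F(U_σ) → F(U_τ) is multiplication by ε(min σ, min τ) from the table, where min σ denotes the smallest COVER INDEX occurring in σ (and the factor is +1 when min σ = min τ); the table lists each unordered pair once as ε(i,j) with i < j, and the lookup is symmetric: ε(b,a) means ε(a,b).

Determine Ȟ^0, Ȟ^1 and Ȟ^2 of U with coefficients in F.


nerve simplices:
  U12={x6} U13={x1,x10} U23={x5}
C dims 3,3; δ0: rk 3, SNF 1^2·2
degree 0: 3−3−0 = 0 → Ȟ^0 ≅ 0
degree 1: 3−0−3 = 0 plus torsion [2] → Ȟ^1 ≅ Z/2
degree 2: 0−0−0 = 0 → Ȟ^2 ≅ 0

Ȟ^0 ≅ 0, Ȟ^1 ≅ Z/2, Ȟ^2 ≅ 0


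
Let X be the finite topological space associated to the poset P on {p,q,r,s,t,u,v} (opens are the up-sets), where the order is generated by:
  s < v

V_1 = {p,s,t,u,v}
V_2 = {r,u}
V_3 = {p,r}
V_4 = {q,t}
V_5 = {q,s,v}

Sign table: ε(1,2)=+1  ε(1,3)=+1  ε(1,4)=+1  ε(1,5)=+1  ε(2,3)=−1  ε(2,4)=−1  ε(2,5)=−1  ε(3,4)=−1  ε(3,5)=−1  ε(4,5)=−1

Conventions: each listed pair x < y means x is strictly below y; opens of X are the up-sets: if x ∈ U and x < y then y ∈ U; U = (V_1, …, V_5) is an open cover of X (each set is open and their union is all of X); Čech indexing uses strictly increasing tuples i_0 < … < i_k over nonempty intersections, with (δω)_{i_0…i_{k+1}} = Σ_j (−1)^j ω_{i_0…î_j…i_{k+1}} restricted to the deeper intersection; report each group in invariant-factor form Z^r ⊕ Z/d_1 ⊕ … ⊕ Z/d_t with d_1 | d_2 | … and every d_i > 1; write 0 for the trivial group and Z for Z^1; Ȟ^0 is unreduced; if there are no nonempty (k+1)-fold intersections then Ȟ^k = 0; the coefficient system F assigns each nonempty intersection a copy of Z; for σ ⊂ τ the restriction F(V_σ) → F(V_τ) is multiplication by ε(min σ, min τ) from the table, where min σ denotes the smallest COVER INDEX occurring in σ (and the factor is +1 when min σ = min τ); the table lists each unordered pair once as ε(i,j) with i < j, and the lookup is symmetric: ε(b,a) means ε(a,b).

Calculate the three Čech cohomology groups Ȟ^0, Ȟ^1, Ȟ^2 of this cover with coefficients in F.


Ȟ^0 = 0; Ȟ^1 = Z ⊕ Z/2; Ȟ^2 = 0

nonempty overlaps:
  V12={u} V13={p} V14={t} V15={s,v} V23={r} V45={q}
C dims 5,6; δ0: rk 5, SNF 1^4·2
degree 0: 5−5−0 = 0 → Ȟ^0 ≅ 0
degree 1: 6−0−5 = 1 plus torsion [2] → Ȟ^1 ≅ Z ⊕ Z/2
degree 2: 0−0−0 = 0 → Ȟ^2 ≅ 0


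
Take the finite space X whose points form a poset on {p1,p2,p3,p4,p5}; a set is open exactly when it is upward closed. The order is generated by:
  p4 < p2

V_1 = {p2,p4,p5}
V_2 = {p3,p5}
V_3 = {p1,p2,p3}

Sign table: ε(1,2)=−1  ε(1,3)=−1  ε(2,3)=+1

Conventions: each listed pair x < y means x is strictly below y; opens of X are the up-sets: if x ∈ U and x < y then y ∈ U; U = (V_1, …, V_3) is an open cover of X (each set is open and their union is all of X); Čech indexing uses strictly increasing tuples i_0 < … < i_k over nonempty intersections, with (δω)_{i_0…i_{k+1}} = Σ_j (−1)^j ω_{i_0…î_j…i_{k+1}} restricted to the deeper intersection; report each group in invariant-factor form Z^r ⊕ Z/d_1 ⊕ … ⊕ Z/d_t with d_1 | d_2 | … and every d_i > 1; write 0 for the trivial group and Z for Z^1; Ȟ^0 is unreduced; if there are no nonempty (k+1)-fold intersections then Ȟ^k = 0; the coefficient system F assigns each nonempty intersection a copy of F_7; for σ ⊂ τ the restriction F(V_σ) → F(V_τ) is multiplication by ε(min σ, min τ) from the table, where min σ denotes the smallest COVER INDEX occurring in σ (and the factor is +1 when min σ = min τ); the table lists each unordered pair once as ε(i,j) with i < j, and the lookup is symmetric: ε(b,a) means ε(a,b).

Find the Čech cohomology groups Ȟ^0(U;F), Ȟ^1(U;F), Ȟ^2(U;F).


Ȟ^0 = Z/7, Ȟ^1 = Z/7, Ȟ^2 = 0

intersection data:
  V12={p5} V13={p2} V23={p3}
C dims 3,3; δ0: rk_F7 2
Ȟ^0 = (3 − 2) − 0 = 1, so Ȟ^0 ≅ Z/7
Ȟ^1 = (3 − 0) − 2 = 1, so Ȟ^1 ≅ Z/7
Ȟ^2 = (0 − 0) − 0 = 0, so Ȟ^2 ≅ 0


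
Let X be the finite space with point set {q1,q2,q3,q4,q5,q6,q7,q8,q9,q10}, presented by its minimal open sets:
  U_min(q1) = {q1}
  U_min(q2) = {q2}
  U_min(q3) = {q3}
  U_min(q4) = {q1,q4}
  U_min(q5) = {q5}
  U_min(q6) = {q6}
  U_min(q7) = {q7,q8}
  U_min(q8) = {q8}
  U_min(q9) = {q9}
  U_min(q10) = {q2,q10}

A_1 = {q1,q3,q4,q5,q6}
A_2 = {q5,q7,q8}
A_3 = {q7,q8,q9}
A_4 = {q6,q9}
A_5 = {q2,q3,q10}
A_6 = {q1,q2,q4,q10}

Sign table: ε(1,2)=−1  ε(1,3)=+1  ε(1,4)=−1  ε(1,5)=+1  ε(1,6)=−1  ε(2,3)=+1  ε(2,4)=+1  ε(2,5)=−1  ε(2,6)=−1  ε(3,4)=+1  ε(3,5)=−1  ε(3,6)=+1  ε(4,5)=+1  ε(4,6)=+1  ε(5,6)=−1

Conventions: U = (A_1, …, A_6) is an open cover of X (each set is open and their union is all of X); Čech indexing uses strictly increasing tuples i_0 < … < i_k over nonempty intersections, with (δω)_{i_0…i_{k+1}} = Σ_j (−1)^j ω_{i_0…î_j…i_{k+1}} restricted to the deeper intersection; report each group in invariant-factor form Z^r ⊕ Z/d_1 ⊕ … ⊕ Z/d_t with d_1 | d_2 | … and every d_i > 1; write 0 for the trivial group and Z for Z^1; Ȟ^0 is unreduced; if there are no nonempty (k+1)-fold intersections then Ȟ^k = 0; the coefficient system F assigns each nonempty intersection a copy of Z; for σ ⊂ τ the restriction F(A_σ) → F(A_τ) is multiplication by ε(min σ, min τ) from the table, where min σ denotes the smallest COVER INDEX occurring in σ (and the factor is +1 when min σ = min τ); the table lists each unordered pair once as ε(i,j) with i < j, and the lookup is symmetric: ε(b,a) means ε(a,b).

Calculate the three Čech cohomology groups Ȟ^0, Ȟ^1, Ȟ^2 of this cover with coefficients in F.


nerve of the cover:
  A12={q5} A14={q6} A15={q3} A16={q1,q4} A23={q7,q8} A34={q9} A56={q2,q10}
C dims 6,7; δ0: rk 5, SNF 1^5
Ȟ^0 = (6 − 5) − 0 = 1, so Ȟ^0 ≅ Z
Ȟ^1 = (7 − 0) − 5 = 2, so Ȟ^1 ≅ Z^2
Ȟ^2 = (0 − 0) − 0 = 0, so Ȟ^2 ≅ 0

Ȟ^0 ≅ Z,  Ȟ^1 ≅ Z^2,  Ȟ^2 ≅ 0


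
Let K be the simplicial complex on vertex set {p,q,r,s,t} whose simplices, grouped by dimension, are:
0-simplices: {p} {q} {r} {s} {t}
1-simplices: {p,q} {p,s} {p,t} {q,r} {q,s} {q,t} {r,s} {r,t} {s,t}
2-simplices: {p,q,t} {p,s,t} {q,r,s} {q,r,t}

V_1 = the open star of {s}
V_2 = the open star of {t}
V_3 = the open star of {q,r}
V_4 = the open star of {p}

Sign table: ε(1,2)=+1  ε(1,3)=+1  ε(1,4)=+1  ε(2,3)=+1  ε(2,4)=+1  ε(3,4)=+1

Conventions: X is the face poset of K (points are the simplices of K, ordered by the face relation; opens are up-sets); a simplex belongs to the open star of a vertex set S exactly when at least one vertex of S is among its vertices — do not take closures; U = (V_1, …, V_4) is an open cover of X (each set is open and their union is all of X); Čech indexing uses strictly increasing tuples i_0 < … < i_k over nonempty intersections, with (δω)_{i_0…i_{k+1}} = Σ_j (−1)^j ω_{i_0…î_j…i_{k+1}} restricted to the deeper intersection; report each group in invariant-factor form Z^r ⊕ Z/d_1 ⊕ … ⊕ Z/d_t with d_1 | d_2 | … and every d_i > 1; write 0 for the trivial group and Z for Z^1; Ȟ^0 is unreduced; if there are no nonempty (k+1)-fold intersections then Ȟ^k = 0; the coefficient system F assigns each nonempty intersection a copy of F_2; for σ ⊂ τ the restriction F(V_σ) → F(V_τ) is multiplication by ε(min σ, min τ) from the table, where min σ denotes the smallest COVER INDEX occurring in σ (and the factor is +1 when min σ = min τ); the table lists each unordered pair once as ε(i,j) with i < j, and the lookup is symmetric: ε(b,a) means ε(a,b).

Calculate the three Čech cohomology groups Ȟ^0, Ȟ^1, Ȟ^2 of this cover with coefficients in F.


Ȟ^0 ≅ Z/2, Ȟ^1 ≅ Z/2 and Ȟ^2 ≅ 0

intersection data:
  V1={{s},{p,s},{q,s},{r,s},{s,t},{p,s,t},{q,r,s}} V2={{t},{p,t},{q,t},{r,t},{s,t},{p,q,t},{p,s,t},{q,r,t}} V3={{q},{r},{p,q},{q,r},{q,s},{q,t},{r,s},{r,t},{p,q,t},{q,r,s},{q,r,t}} V4={{p},{p,q},{p,s},{p,t},{p,q,t},{p,s,t}}
  V12={{s,t},{p,s,t}} V13={{q,s},{r,s},{q,r,s}} V14={{p,s},{p,s,t}} V23={{q,t},{r,t},{p,q,t},{q,r,t}} V24={{p,t},{p,q,t},{p,s,t}} V34={{p,q},{p,q,t}}
  V124={{p,s,t}} V234={{p,q,t}}
C dims 4,6,2; δ0: rk_F2 3; δ1: rk_F2 2
Ȟ^0 = (4 − 3) − 0 = 1, so Ȟ^0 ≅ Z/2
Ȟ^1 = (6 − 2) − 3 = 1, so Ȟ^1 ≅ Z/2
Ȟ^2 = (2 − 0) − 2 = 0, so Ȟ^2 ≅ 0


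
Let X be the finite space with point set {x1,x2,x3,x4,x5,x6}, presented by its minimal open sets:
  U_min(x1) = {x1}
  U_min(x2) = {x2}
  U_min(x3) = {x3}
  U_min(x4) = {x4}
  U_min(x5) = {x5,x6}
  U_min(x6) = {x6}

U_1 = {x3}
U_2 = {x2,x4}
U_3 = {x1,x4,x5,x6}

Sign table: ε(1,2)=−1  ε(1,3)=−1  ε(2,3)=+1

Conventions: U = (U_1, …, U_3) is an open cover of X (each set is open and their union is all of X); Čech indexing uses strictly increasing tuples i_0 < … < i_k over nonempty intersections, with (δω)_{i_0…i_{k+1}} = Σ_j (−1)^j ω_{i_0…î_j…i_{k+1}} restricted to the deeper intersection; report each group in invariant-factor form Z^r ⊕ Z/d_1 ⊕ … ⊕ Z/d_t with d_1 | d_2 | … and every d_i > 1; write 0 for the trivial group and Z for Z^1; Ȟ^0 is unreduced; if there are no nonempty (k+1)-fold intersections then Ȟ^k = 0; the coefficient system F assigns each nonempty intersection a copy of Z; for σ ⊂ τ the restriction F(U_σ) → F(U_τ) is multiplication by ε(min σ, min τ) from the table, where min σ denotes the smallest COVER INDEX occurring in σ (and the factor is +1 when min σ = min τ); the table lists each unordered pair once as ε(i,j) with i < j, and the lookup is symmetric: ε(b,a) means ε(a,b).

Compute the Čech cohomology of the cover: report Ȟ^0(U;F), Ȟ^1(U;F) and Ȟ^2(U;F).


Ȟ^0(U;F) ≅ Z^2,  Ȟ^1(U;F) ≅ 0,  Ȟ^2(U;F) ≅ 0

nonempty intersections:
  U23={x4}
C dims 3,1; δ0: rk 1, SNF 1^1
Ȟ^0: (3−1)−0=2 ⇒ Z^2
Ȟ^1: (1−0)−1=0 ⇒ 0
Ȟ^2: (0−0)−0=0 ⇒ 0


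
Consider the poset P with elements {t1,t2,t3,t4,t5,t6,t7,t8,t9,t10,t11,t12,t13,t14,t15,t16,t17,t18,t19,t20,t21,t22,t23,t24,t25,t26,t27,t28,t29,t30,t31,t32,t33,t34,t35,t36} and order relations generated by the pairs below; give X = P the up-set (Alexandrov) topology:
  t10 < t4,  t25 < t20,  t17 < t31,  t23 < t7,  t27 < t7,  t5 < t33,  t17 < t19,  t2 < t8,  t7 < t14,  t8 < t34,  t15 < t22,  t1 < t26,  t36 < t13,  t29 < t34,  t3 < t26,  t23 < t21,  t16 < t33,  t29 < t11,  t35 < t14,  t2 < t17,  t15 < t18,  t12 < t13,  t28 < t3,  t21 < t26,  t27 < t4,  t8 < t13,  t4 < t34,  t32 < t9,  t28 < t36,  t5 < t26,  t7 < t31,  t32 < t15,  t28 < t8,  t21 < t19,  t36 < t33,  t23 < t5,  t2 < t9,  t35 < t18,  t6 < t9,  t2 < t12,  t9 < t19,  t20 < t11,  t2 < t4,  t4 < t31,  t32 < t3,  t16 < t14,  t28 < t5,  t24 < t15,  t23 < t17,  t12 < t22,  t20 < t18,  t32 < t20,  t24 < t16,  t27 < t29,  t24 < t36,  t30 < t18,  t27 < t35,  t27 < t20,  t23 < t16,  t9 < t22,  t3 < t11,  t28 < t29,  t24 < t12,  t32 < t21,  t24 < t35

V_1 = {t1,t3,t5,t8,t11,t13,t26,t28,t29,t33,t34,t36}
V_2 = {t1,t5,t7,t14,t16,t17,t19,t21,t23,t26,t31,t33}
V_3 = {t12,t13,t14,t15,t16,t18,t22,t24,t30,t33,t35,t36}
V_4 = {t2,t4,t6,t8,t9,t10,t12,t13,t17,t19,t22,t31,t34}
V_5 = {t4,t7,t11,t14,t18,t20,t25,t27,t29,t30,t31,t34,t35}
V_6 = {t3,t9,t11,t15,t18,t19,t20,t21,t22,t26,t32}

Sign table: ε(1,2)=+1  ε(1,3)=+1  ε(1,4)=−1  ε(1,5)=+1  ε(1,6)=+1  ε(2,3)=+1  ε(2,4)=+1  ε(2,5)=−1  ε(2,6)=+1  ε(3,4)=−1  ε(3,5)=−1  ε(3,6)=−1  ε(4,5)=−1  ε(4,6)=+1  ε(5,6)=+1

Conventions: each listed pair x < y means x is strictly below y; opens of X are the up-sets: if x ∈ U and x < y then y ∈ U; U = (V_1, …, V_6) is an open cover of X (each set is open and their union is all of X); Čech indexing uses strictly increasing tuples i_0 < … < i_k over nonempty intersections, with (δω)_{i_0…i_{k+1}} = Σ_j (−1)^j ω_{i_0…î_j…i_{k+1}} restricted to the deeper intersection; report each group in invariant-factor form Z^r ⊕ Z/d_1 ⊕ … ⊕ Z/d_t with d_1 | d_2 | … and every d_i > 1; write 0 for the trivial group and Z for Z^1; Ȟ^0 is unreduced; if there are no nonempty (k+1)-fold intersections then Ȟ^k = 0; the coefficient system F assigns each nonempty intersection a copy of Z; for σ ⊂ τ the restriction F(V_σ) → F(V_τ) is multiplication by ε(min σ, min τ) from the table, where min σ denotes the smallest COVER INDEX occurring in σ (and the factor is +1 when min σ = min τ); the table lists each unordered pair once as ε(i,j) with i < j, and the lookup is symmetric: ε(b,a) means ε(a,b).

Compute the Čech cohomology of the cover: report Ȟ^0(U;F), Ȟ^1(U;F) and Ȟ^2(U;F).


Ȟ^0 ≅ 0; Ȟ^1 ≅ Z/2; Ȟ^2 ≅ Z

nerve simplices:
  V12={t1,t5,t26,t33} V13={t13,t33,t36} V14={t8,t13,t34} V15={t11,t29,t34} V16={t3,t11,t26} V23={t14,t16,t33} V24={t17,t19,t31} V25={t7,t14,t31} V26={t19,t21,t26} V34={t12,t13,t22} V35={t14,t18,t30,t35} V36={t15,t18,t22} V45={t4,t31,t34} V46={t9,t19,t22} V56={t11,t18,t20}
  V123={t33} V126={t26} V134={t13} V145={t34} V156={t11} V235={t14} V245={t31} V246={t19} V346={t22} V356={t18}
C dims 6,15,10; δ0: rk 6, SNF 1^5·2; δ1: rk 9, SNF 1^9
degree 0: 6−6−0 = 0 → Ȟ^0 ≅ 0
degree 1: 15−9−6 = 0 plus torsion [2] → Ȟ^1 ≅ Z/2
degree 2: 10−0−9 = 1 → Ȟ^2 ≅ Z


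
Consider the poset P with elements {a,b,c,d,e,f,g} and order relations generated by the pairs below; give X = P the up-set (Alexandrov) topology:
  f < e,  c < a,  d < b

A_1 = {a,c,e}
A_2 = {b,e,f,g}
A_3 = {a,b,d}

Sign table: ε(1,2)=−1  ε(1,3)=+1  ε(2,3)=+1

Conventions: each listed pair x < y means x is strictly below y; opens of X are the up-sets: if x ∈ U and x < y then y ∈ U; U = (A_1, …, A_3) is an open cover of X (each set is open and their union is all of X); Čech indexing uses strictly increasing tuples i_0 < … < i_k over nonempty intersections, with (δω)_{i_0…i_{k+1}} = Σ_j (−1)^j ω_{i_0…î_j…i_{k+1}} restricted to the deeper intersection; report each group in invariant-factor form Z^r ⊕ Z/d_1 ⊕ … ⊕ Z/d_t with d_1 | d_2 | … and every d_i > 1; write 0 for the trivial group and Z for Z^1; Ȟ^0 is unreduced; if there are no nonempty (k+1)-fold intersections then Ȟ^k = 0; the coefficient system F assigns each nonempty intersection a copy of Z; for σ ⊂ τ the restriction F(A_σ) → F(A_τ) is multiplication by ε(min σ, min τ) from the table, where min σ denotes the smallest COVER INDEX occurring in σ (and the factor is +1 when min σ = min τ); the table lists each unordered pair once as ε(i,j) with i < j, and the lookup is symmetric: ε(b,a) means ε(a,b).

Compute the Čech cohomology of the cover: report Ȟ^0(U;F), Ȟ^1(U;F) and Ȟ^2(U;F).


Ȟ^0(U;F) ≅ 0,  Ȟ^1(U;F) ≅ Z/2,  Ȟ^2(U;F) ≅ 0

nonempty intersections:
  A12={e} A13={a} A23={b}
C dims 3,3; δ0: rk 3, SNF 1^2·2
Ȟ^0: (3−3)−0=0 ⇒ 0
Ȟ^1: (3−0)−3=0 plus torsion [2] ⇒ Z/2
Ȟ^2: (0−0)−0=0 ⇒ 0
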